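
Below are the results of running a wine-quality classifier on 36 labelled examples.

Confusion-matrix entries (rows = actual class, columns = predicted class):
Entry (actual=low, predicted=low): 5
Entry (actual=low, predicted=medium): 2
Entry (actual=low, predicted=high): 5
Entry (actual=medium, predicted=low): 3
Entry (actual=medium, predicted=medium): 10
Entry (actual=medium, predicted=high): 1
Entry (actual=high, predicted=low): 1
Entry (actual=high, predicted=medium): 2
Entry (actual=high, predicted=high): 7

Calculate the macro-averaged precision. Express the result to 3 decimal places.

Per-class precision (TP/(TP+FP)):
  low: TP=5, FP=3+1=4 → 5/9 = 0.5556
  medium: TP=10, FP=2+2=4 → 10/14 = 0.7143
  high: TP=7, FP=5+1=6 → 7/13 = 0.5385
Macro-precision = mean = (0.5556 + 0.7143 + 0.5385) / 3 = 0.603

0.603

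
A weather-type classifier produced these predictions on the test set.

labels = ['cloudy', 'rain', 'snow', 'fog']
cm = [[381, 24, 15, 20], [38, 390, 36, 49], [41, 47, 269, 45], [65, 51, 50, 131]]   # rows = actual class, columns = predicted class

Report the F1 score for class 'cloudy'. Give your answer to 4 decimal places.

Treat 'cloudy' as positive and all other classes as negative.
F1 score = 2·TP/(2·TP+FP+FN).
cloudy: TP=381, FP=38+41+65=144, FN=24+15+20=59 → 762/965 = 0.78964

0.7896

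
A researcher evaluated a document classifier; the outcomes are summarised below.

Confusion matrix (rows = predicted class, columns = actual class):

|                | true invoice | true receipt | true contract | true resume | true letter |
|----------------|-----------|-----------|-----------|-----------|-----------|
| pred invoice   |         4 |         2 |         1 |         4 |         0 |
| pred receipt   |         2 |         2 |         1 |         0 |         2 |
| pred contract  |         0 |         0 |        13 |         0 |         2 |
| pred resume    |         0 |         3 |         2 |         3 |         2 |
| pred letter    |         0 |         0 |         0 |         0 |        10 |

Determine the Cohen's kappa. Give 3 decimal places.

0.496

Observed agreement pₒ = trace/N = 32/53 = 0.6038
Expected agreement pₑ = Σ (rowᵢ·colᵢ)/N² = (6·11 + 7·7 + 17·15 + 7·10 + 16·10)/53² = 0.2136
κ = (pₒ − pₑ)/(1 − pₑ) = (0.6038 − 0.2136)/(1 − 0.2136) = 0.496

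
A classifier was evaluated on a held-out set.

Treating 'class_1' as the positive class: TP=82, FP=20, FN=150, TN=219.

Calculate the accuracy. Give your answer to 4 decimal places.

Accuracy = (TP+TN)/N = (82+219)/471 = 0.6391

0.6391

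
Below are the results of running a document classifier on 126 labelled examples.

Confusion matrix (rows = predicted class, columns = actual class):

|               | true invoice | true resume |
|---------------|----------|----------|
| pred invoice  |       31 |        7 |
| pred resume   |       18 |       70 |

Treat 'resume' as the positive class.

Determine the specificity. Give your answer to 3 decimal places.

0.633

Specificity = TN/(TN+FP) = 31/(31+18) = 0.633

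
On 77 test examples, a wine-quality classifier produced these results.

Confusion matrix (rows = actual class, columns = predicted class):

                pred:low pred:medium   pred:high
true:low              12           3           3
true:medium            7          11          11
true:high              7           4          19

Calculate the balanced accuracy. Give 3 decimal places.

Balanced accuracy = mean of per-class recall.
  low: recall = 12/18 = 0.6667
  medium: recall = 11/29 = 0.3793
  high: recall = 19/30 = 0.6333
Mean = (0.6667 + 0.3793 + 0.6333) / 3 = 0.560

0.560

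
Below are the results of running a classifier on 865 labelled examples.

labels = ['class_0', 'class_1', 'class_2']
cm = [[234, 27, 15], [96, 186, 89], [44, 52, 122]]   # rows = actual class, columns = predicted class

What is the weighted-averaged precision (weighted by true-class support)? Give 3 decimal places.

Per-class precision (TP/(TP+FP)):
  class_0: TP=234, FP=96+44=140 → 234/374 = 0.6257
  class_1: TP=186, FP=27+52=79 → 186/265 = 0.7019
  class_2: TP=122, FP=15+89=104 → 122/226 = 0.5398
Weighted-precision = Σ (supportᵢ/N)·precisionᵢ with N=865: (276/865)·0.6257 + (371/865)·0.7019 + (218/865)·0.5398 = 0.637

0.637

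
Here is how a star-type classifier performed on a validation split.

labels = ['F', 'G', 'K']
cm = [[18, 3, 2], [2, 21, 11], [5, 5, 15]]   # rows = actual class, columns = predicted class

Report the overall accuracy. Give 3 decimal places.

0.659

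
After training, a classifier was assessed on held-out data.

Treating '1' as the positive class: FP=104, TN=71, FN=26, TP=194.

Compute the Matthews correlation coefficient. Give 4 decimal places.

MCC = (TP·TN − FP·FN) / √((TP+FP)(TP+FN)(TN+FP)(TN+FN))
Numerator = 194·71 − 104·26 = 11070
Denominator = √(298·220·175·97) = √1112881000 = 33359.8711
MCC = 11070 / 33359.8711 = 0.3318

0.3318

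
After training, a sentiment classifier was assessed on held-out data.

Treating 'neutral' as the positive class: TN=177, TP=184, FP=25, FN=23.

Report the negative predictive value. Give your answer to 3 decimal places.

0.885

NPV = TN/(TN+FN) = 177/(177+23) = 0.885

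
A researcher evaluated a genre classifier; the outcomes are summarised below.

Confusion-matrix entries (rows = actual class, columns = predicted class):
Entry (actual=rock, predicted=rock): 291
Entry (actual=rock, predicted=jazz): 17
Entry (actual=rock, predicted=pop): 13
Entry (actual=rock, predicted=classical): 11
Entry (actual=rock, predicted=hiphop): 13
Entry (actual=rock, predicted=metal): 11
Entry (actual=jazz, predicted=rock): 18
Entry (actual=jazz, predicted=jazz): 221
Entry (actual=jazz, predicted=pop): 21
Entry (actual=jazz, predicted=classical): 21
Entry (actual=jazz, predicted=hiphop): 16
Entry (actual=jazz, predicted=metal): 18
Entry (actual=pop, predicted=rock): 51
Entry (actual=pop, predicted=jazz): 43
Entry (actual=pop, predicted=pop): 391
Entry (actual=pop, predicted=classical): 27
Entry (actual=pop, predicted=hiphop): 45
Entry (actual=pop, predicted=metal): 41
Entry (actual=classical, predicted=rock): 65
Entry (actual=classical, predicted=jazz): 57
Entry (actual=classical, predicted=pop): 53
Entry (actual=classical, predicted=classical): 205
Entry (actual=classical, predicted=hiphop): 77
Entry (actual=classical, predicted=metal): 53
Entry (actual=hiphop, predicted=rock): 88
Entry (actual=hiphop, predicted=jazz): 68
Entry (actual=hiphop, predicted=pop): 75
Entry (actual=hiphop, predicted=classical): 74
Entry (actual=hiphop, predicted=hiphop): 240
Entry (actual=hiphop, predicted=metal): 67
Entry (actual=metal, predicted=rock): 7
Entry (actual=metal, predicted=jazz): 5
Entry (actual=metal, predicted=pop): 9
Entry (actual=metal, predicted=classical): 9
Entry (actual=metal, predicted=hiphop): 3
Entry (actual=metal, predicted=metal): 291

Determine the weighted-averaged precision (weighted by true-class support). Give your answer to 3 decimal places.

0.609

Per-class precision (TP/(TP+FP)):
  rock: TP=291, FP=18+51+65+88+7=229 → 291/520 = 0.5596
  jazz: TP=221, FP=17+43+57+68+5=190 → 221/411 = 0.5377
  pop: TP=391, FP=13+21+53+75+9=171 → 391/562 = 0.6957
  classical: TP=205, FP=11+21+27+74+9=142 → 205/347 = 0.5908
  hiphop: TP=240, FP=13+16+45+77+3=154 → 240/394 = 0.6091
  metal: TP=291, FP=11+18+41+53+67=190 → 291/481 = 0.6050
Weighted-precision = Σ (supportᵢ/N)·precisionᵢ with N=2715: (356/2715)·0.5596 + (315/2715)·0.5377 + (598/2715)·0.6957 + (510/2715)·0.5908 + (612/2715)·0.6091 + (324/2715)·0.6050 = 0.609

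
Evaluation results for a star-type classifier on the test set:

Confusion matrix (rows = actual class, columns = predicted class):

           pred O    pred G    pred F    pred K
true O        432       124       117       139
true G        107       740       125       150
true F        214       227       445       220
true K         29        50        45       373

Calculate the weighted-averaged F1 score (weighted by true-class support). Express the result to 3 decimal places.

0.559

Per-class F1 score (2·TP/(2·TP+FP+FN)):
  O: TP=432, FP=107+214+29=350, FN=124+117+139=380 → 864/1594 = 0.5420
  G: TP=740, FP=124+227+50=401, FN=107+125+150=382 → 1480/2263 = 0.6540
  F: TP=445, FP=117+125+45=287, FN=214+227+220=661 → 890/1838 = 0.4842
  K: TP=373, FP=139+150+220=509, FN=29+50+45=124 → 746/1379 = 0.5410
Weighted-F1 score = Σ (supportᵢ/N)·F1 scoreᵢ with N=3537: (812/3537)·0.5420 + (1122/3537)·0.6540 + (1106/3537)·0.4842 + (497/3537)·0.5410 = 0.559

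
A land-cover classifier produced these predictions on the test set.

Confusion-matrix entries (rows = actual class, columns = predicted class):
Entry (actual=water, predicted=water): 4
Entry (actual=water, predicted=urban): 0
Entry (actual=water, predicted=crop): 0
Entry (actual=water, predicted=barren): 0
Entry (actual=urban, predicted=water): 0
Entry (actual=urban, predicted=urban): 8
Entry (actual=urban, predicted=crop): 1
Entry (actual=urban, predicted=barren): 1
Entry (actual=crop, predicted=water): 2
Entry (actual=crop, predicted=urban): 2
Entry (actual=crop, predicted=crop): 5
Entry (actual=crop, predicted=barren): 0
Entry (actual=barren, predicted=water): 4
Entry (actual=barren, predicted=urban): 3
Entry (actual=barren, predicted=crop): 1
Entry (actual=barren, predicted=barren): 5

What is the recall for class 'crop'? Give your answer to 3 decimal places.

One-vs-rest for 'crop': TP = diagonal; FP = other classes predicted 'crop'; FN = 'crop' predicted as other.
recall = TP/(TP+FN).
crop: TP=5, FN=2+2+0=4 → 5/9 = 0.5556

0.556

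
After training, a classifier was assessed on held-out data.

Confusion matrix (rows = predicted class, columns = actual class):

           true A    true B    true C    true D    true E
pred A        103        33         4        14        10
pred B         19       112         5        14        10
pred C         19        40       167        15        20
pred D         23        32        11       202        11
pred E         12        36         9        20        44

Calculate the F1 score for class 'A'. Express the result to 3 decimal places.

F1 score = 2·TP/(2·TP+FP+FN).
A: TP=103, FP=33+4+14+10=61, FN=19+19+23+12=73 → 206/340 = 0.6059

0.606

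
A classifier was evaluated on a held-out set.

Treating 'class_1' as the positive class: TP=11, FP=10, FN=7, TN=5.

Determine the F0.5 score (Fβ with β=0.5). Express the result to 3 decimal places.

0.539

Fβ = (1+β²)·TP / ((1+β²)·TP + β²·FN + FP), with β²=1/4
= 1.25·11 / (1.25·11 + 0.25·7 + 10) = 0.539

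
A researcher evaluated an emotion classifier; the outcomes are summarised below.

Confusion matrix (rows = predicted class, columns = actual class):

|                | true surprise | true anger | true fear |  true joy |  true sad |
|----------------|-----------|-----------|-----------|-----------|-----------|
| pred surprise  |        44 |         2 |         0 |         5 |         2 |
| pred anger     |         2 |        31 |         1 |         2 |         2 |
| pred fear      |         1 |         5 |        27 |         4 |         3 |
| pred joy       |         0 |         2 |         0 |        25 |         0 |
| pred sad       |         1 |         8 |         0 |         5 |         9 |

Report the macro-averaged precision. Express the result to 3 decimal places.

Per-class precision (TP/(TP+FP)):
  surprise: TP=44, FP=2+0+5+2=9 → 44/53 = 0.8302
  anger: TP=31, FP=2+1+2+2=7 → 31/38 = 0.8158
  fear: TP=27, FP=1+5+4+3=13 → 27/40 = 0.6750
  joy: TP=25, FP=0+2+0+0=2 → 25/27 = 0.9259
  sad: TP=9, FP=1+8+0+5=14 → 9/23 = 0.3913
Macro-precision = mean = (0.8302 + 0.8158 + 0.6750 + 0.9259 + 0.3913) / 5 = 0.728

0.728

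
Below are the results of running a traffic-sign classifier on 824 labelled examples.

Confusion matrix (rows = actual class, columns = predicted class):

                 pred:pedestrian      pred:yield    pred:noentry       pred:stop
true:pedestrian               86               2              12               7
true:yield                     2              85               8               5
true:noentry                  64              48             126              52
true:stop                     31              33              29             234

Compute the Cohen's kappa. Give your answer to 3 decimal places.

Observed agreement pₒ = trace/N = 531/824 = 0.6444
Expected agreement pₑ = Σ (rowᵢ·colᵢ)/N² = (107·183 + 100·168 + 290·175 + 327·298)/824² = 0.2718
κ = (pₒ − pₑ)/(1 − pₑ) = (0.6444 − 0.2718)/(1 − 0.2718) = 0.512

0.512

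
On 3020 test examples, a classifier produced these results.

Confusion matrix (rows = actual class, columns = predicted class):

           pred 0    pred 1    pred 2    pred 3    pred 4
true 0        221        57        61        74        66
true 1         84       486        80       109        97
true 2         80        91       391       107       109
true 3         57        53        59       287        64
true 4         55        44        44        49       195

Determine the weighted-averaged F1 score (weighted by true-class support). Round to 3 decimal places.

Per-class F1 score (2·TP/(2·TP+FP+FN)):
  0: TP=221, FP=84+80+57+55=276, FN=57+61+74+66=258 → 442/976 = 0.4529
  1: TP=486, FP=57+91+53+44=245, FN=84+80+109+97=370 → 972/1587 = 0.6125
  2: TP=391, FP=61+80+59+44=244, FN=80+91+107+109=387 → 782/1413 = 0.5534
  3: TP=287, FP=74+109+107+49=339, FN=57+53+59+64=233 → 574/1146 = 0.5009
  4: TP=195, FP=66+97+109+64=336, FN=55+44+44+49=192 → 390/918 = 0.4248
Weighted-F1 score = Σ (supportᵢ/N)·F1 scoreᵢ with N=3020: (479/3020)·0.4529 + (856/3020)·0.6125 + (778/3020)·0.5534 + (520/3020)·0.5009 + (387/3020)·0.4248 = 0.529

0.529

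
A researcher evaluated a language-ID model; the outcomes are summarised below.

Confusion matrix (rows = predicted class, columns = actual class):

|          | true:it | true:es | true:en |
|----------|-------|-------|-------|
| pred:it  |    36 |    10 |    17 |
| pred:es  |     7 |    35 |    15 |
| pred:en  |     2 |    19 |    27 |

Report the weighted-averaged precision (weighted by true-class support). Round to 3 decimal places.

Per-class precision (TP/(TP+FP)):
  it: TP=36, FP=10+17=27 → 36/63 = 0.5714
  es: TP=35, FP=7+15=22 → 35/57 = 0.6140
  en: TP=27, FP=2+19=21 → 27/48 = 0.5625
Weighted-precision = Σ (supportᵢ/N)·precisionᵢ with N=168: (45/168)·0.5714 + (64/168)·0.6140 + (59/168)·0.5625 = 0.585

0.585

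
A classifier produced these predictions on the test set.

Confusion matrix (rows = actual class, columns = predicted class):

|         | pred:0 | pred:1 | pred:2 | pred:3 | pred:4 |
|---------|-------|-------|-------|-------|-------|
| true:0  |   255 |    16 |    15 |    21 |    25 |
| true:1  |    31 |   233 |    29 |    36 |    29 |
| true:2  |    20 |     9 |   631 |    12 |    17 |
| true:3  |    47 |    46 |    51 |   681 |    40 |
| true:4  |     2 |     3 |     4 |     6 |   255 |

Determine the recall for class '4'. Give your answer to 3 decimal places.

Take TP from the diagonal, FP from the rest of the '4' prediction marginal, FN from the rest of the '4' actual marginal.
recall = TP/(TP+FN).
4: TP=255, FN=2+3+4+6=15 → 255/270 = 0.9444

0.944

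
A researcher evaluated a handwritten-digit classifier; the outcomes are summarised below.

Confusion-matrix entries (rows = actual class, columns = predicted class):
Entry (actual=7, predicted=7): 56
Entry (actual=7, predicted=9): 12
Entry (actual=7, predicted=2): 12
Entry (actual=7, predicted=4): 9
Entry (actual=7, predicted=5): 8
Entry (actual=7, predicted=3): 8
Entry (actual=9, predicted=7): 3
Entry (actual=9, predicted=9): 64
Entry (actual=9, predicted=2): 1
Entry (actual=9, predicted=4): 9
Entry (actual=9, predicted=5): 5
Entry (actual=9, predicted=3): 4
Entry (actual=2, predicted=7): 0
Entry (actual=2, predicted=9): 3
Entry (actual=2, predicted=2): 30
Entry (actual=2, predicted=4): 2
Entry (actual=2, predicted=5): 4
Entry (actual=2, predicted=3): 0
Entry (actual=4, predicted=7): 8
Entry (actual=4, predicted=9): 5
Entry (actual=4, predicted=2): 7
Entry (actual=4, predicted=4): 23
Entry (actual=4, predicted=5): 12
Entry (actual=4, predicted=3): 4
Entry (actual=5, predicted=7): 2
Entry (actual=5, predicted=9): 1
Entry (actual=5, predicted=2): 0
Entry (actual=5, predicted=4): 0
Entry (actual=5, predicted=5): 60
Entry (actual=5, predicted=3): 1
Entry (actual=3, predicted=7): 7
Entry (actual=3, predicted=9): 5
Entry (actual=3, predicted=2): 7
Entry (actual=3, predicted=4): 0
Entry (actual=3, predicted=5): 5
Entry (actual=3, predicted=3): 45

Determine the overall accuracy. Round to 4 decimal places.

Accuracy = trace / total = (56+64+30+23+60+45=278) / 422 = 278/422 = 0.6588

0.6588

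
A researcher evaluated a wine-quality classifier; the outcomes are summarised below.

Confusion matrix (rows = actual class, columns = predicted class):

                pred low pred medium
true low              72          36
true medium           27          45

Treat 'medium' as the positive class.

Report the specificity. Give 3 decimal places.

0.667

Specificity = TN/(TN+FP) = 72/(72+36) = 0.667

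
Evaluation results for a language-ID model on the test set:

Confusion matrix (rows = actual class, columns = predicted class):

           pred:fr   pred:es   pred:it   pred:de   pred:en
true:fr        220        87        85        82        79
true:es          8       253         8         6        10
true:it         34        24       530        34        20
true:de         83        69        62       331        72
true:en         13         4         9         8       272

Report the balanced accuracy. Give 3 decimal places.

0.707

Balanced accuracy = mean of per-class recall.
  fr: recall = 220/553 = 0.3978
  es: recall = 253/285 = 0.8877
  it: recall = 530/642 = 0.8255
  de: recall = 331/617 = 0.5365
  en: recall = 272/306 = 0.8889
Mean = (0.3978 + 0.8877 + 0.8255 + 0.5365 + 0.8889) / 5 = 0.707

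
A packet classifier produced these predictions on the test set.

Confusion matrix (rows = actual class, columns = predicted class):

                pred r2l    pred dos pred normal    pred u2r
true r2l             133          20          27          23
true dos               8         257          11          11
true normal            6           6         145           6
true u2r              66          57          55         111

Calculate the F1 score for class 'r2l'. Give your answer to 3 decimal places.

F1 score = 2·TP/(2·TP+FP+FN).
r2l: TP=133, FP=8+6+66=80, FN=20+27+23=70 → 266/416 = 0.6394

0.639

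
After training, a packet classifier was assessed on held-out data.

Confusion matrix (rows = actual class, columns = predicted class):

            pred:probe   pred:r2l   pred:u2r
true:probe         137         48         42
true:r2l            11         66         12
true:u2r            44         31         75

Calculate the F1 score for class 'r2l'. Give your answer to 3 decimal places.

One-vs-rest for 'r2l': TP = diagonal; FP = other classes predicted 'r2l'; FN = 'r2l' predicted as other.
F1 score = 2·TP/(2·TP+FP+FN).
r2l: TP=66, FP=48+31=79, FN=11+12=23 → 132/234 = 0.5641

0.564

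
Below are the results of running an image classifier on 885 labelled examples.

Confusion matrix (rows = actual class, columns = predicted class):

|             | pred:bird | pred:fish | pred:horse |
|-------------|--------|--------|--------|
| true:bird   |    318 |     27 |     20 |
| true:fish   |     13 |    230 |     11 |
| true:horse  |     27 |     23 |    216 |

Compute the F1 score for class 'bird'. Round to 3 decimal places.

One-vs-rest for 'bird': TP = diagonal; FP = other classes predicted 'bird'; FN = 'bird' predicted as other.
F1 score = 2·TP/(2·TP+FP+FN).
bird: TP=318, FP=13+27=40, FN=27+20=47 → 636/723 = 0.8797

0.880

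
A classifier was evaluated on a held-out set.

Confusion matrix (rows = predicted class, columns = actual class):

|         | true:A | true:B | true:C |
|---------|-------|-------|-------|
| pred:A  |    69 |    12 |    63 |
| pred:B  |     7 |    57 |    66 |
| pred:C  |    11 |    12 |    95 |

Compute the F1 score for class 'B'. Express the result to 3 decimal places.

0.540

F1 score = 2·TP/(2·TP+FP+FN).
B: TP=57, FP=7+66=73, FN=12+12=24 → 114/211 = 0.5403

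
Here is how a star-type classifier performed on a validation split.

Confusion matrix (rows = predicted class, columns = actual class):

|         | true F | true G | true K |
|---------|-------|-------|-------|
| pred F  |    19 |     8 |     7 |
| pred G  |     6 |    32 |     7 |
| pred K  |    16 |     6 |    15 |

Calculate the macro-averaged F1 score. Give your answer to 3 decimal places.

0.555

Per-class F1 score (2·TP/(2·TP+FP+FN)):
  F: TP=19, FP=8+7=15, FN=6+16=22 → 38/75 = 0.5067
  G: TP=32, FP=6+7=13, FN=8+6=14 → 64/91 = 0.7033
  K: TP=15, FP=16+6=22, FN=7+7=14 → 30/66 = 0.4545
Macro-F1 score = mean = (0.5067 + 0.7033 + 0.4545) / 3 = 0.555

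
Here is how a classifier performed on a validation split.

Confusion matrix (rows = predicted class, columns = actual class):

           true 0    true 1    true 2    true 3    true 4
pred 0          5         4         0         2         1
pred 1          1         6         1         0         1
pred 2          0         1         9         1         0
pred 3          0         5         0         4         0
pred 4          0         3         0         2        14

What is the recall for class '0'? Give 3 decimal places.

0.833

recall = TP/(TP+FN).
0: TP=5, FN=1+0+0+0=1 → 5/6 = 0.8333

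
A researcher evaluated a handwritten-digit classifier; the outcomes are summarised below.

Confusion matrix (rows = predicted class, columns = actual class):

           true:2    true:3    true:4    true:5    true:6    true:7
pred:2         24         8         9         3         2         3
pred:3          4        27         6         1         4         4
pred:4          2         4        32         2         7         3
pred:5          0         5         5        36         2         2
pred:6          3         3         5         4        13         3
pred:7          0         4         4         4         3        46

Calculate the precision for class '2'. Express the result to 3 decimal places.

Take TP from the diagonal, FP from the rest of the '2' prediction marginal, FN from the rest of the '2' actual marginal.
precision = TP/(TP+FP).
2: TP=24, FP=8+9+3+2+3=25 → 24/49 = 0.4898

0.490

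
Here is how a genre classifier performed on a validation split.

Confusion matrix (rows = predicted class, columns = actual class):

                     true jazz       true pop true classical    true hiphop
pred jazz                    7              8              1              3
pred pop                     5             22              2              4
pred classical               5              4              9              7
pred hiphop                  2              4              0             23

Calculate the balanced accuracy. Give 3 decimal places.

0.580

Balanced accuracy = mean of per-class recall.
  jazz: recall = 7/19 = 0.3684
  pop: recall = 22/38 = 0.5789
  classical: recall = 9/12 = 0.7500
  hiphop: recall = 23/37 = 0.6216
Mean = (0.3684 + 0.5789 + 0.7500 + 0.6216) / 4 = 0.580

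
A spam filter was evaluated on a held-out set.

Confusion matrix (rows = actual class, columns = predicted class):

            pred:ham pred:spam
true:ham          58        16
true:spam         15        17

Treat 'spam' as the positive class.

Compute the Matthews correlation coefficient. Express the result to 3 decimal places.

0.312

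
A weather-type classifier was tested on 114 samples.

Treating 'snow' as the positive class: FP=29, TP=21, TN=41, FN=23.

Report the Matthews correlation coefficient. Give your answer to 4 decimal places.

MCC = (TP·TN − FP·FN) / √((TP+FP)(TP+FN)(TN+FP)(TN+FN))
Numerator = 21·41 − 29·23 = 194
Denominator = √(50·44·70·64) = √9856000 = 3139.4267
MCC = 194 / 3139.4267 = 0.0618

0.0618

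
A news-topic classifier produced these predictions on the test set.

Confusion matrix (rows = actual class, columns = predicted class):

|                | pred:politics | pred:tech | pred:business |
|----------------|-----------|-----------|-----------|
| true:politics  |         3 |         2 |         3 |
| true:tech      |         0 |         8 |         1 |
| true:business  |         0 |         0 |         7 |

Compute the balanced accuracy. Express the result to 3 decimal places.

Balanced accuracy = mean of per-class recall.
  politics: recall = 3/8 = 0.3750
  tech: recall = 8/9 = 0.8889
  business: recall = 7/7 = 1.0000
Mean = (0.3750 + 0.8889 + 1.0000) / 3 = 0.755

0.755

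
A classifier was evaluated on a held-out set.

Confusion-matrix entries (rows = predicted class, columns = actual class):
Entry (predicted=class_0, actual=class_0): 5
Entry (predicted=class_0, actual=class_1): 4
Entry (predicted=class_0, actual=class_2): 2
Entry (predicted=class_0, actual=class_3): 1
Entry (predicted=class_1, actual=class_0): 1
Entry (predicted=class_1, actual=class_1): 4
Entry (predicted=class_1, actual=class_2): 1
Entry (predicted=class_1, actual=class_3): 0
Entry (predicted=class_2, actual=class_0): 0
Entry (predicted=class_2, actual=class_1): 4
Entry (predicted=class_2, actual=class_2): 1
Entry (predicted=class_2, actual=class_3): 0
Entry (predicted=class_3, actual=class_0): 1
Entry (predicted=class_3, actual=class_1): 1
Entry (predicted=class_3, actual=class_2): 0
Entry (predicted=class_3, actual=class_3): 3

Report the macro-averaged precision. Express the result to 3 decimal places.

Per-class precision (TP/(TP+FP)):
  class_0: TP=5, FP=4+2+1=7 → 5/12 = 0.4167
  class_1: TP=4, FP=1+1+0=2 → 4/6 = 0.6667
  class_2: TP=1, FP=0+4+0=4 → 1/5 = 0.2000
  class_3: TP=3, FP=1+1+0=2 → 3/5 = 0.6000
Macro-precision = mean = (0.4167 + 0.6667 + 0.2000 + 0.6000) / 4 = 0.471

0.471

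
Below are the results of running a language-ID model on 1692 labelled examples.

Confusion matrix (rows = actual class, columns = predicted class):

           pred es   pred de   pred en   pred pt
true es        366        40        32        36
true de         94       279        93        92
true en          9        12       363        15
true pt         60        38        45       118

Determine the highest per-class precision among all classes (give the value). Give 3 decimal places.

0.756

Per-class precision (TP/(TP+FP)):
  es: TP=366, FP=94+9+60=163 → 366/529 = 0.6919
  de: TP=279, FP=40+12+38=90 → 279/369 = 0.7561
  en: TP=363, FP=32+93+45=170 → 363/533 = 0.6811
  pt: TP=118, FP=36+92+15=143 → 118/261 = 0.4521
Highest is class 'de' with precision = 0.756.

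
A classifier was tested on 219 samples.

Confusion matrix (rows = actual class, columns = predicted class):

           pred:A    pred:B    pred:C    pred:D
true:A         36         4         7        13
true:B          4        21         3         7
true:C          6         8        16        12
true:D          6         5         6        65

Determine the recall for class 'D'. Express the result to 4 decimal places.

0.7927

One-vs-rest for 'D': TP = diagonal; FP = other classes predicted 'D'; FN = 'D' predicted as other.
recall = TP/(TP+FN).
D: TP=65, FN=6+5+6=17 → 65/82 = 0.79268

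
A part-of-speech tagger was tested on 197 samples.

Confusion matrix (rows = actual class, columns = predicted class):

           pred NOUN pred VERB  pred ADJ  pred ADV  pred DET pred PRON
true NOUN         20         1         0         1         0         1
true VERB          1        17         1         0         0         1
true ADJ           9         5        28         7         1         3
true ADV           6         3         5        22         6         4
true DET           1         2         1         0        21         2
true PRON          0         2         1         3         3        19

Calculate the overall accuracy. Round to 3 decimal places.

Accuracy = trace / total = (20+17+28+22+21+19=127) / 197 = 127/197 = 0.645

0.645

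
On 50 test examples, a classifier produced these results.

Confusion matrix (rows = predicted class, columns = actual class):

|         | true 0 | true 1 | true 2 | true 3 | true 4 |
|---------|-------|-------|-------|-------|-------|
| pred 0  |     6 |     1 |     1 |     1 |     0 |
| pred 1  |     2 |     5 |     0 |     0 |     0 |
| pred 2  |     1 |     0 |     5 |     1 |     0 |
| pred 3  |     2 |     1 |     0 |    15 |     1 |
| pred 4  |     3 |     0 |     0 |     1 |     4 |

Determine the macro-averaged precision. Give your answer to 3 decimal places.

Per-class precision (TP/(TP+FP)):
  0: TP=6, FP=1+1+1+0=3 → 6/9 = 0.6667
  1: TP=5, FP=2+0+0+0=2 → 5/7 = 0.7143
  2: TP=5, FP=1+0+1+0=2 → 5/7 = 0.7143
  3: TP=15, FP=2+1+0+1=4 → 15/19 = 0.7895
  4: TP=4, FP=3+0+0+1=4 → 4/8 = 0.5000
Macro-precision = mean = (0.6667 + 0.7143 + 0.7143 + 0.7895 + 0.5000) / 5 = 0.677

0.677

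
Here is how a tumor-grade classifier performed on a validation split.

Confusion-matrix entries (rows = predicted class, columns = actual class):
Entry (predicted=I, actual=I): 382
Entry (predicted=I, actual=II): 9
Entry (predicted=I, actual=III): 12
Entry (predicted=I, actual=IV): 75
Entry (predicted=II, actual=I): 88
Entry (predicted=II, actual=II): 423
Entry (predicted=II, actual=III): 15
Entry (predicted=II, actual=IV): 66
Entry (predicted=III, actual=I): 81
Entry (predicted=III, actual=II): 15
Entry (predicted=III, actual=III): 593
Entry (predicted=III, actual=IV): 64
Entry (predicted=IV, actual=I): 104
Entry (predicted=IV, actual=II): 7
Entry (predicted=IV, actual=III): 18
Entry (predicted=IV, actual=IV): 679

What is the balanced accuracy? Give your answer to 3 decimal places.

0.803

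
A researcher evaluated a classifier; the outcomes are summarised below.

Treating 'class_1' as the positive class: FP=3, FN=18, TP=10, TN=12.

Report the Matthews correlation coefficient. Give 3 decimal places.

MCC = (TP·TN − FP·FN) / √((TP+FP)(TP+FN)(TN+FP)(TN+FN))
Numerator = 10·12 − 3·18 = 66
Denominator = √(13·28·15·30) = √163800 = 404.7221
MCC = 66 / 404.7221 = 0.163

0.163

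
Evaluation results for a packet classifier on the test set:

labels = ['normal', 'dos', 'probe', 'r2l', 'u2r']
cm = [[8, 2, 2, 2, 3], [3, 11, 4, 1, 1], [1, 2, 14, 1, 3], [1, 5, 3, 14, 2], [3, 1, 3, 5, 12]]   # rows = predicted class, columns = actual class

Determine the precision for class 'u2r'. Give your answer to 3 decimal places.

precision = TP/(TP+FP).
u2r: TP=12, FP=3+1+3+5=12 → 12/24 = 0.5000

0.500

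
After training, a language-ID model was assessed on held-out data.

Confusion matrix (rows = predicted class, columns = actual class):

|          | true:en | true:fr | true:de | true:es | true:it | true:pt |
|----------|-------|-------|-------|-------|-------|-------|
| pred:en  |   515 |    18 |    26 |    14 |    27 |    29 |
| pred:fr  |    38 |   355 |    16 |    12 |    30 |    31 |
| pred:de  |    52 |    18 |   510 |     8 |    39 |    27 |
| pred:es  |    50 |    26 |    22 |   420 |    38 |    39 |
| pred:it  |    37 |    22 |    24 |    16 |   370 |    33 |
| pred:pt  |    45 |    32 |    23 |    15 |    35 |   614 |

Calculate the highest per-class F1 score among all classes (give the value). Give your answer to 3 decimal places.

0.800

Per-class F1 score (2·TP/(2·TP+FP+FN)):
  en: TP=515, FP=18+26+14+27+29=114, FN=38+52+50+37+45=222 → 1030/1366 = 0.7540
  fr: TP=355, FP=38+16+12+30+31=127, FN=18+18+26+22+32=116 → 710/953 = 0.7450
  de: TP=510, FP=52+18+8+39+27=144, FN=26+16+22+24+23=111 → 1020/1275 = 0.8000
  es: TP=420, FP=50+26+22+38+39=175, FN=14+12+8+16+15=65 → 840/1080 = 0.7778
  it: TP=370, FP=37+22+24+16+33=132, FN=27+30+39+38+35=169 → 740/1041 = 0.7109
  pt: TP=614, FP=45+32+23+15+35=150, FN=29+31+27+39+33=159 → 1228/1537 = 0.7990
Highest is class 'de' with F1 score = 0.800.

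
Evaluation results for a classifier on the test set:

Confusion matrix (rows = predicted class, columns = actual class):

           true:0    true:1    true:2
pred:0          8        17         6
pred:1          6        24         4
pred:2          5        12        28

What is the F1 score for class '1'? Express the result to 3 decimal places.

0.552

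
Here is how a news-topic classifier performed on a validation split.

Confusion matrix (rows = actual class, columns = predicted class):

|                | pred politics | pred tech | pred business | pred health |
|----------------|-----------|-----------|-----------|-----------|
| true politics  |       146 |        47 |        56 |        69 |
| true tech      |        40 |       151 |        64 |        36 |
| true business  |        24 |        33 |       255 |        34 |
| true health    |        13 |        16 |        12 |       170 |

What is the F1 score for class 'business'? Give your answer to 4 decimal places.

0.6958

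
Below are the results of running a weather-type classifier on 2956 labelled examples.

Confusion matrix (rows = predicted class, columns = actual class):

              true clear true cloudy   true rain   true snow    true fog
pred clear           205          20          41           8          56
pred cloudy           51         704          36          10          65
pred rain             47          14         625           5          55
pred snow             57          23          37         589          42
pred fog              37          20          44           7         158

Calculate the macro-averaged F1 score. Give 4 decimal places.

0.7181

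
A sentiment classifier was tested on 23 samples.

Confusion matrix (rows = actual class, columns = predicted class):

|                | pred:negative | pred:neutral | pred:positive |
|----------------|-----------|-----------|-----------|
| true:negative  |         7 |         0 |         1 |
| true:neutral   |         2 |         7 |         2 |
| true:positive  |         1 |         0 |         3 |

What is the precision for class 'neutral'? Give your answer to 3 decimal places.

One-vs-rest for 'neutral': TP = diagonal; FP = other classes predicted 'neutral'; FN = 'neutral' predicted as other.
precision = TP/(TP+FP).
neutral: TP=7, FP=0+0=0 → 7/7 = 1.0000

1.000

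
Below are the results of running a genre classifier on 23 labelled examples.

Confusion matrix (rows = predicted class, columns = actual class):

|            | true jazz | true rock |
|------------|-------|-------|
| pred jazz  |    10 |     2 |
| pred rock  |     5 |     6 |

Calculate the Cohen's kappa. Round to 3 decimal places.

0.383

Observed agreement pₒ = trace/N = 16/23 = 0.6957
Expected agreement pₑ = Σ (rowᵢ·colᵢ)/N² = (15·12 + 8·11)/23² = 0.5066
κ = (pₒ − pₑ)/(1 − pₑ) = (0.6957 − 0.5066)/(1 − 0.5066) = 0.383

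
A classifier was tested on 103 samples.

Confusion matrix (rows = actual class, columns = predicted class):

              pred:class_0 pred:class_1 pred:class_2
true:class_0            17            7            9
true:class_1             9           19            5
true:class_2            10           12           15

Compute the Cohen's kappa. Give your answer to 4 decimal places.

0.2450

Observed agreement pₒ = trace/N = 51/103 = 0.49515
Expected agreement pₑ = Σ (rowᵢ·colᵢ)/N² = (33·36 + 33·38 + 37·29)/103² = 0.33132
κ = (pₒ − pₑ)/(1 − pₑ) = (0.49515 − 0.33132)/(1 − 0.33132) = 0.2450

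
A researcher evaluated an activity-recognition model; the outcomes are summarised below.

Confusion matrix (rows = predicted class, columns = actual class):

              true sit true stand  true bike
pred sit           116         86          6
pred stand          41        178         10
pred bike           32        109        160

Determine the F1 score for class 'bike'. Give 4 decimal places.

0.6709

Take TP from the diagonal, FP from the rest of the 'bike' prediction marginal, FN from the rest of the 'bike' actual marginal.
F1 score = 2·TP/(2·TP+FP+FN).
bike: TP=160, FP=32+109=141, FN=6+10=16 → 320/477 = 0.67086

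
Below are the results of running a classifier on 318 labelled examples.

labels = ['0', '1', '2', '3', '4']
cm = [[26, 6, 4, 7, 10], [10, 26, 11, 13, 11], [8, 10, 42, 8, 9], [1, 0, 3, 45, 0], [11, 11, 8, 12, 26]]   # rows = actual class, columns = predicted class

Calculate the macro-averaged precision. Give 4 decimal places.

0.5132

Per-class precision (TP/(TP+FP)):
  0: TP=26, FP=10+8+1+11=30 → 26/56 = 0.46429
  1: TP=26, FP=6+10+0+11=27 → 26/53 = 0.49057
  2: TP=42, FP=4+11+3+8=26 → 42/68 = 0.61765
  3: TP=45, FP=7+13+8+12=40 → 45/85 = 0.52941
  4: TP=26, FP=10+11+9+0=30 → 26/56 = 0.46429
Macro-precision = mean = (0.46429 + 0.49057 + 0.61765 + 0.52941 + 0.46429) / 5 = 0.5132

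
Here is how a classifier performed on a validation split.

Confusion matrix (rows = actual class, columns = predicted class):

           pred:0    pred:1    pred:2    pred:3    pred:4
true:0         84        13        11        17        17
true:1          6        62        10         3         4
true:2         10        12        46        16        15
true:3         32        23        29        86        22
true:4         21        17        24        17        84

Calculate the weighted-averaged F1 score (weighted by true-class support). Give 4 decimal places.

Per-class F1 score (2·TP/(2·TP+FP+FN)):
  0: TP=84, FP=6+10+32+21=69, FN=13+11+17+17=58 → 168/295 = 0.56949
  1: TP=62, FP=13+12+23+17=65, FN=6+10+3+4=23 → 124/212 = 0.58491
  2: TP=46, FP=11+10+29+24=74, FN=10+12+16+15=53 → 92/219 = 0.42009
  3: TP=86, FP=17+3+16+17=53, FN=32+23+29+22=106 → 172/331 = 0.51964
  4: TP=84, FP=17+4+15+22=58, FN=21+17+24+17=79 → 168/305 = 0.55082
Weighted-F1 score = Σ (supportᵢ/N)·F1 scoreᵢ with N=681: (142/681)·0.56949 + (85/681)·0.58491 + (99/681)·0.42009 + (192/681)·0.51964 + (163/681)·0.55082 = 0.5312

0.5312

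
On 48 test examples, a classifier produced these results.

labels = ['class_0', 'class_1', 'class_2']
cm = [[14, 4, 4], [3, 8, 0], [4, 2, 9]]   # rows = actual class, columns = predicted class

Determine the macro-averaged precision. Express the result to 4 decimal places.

0.6435

Per-class precision (TP/(TP+FP)):
  class_0: TP=14, FP=3+4=7 → 14/21 = 0.66667
  class_1: TP=8, FP=4+2=6 → 8/14 = 0.57143
  class_2: TP=9, FP=4+0=4 → 9/13 = 0.69231
Macro-precision = mean = (0.66667 + 0.57143 + 0.69231) / 3 = 0.6435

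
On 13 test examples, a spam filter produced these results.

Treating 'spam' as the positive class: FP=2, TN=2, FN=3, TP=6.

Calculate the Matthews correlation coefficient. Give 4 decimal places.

0.1581

MCC = (TP·TN − FP·FN) / √((TP+FP)(TP+FN)(TN+FP)(TN+FN))
Numerator = 6·2 − 2·3 = 6
Denominator = √(8·9·4·5) = √1440 = 37.9473
MCC = 6 / 37.9473 = 0.1581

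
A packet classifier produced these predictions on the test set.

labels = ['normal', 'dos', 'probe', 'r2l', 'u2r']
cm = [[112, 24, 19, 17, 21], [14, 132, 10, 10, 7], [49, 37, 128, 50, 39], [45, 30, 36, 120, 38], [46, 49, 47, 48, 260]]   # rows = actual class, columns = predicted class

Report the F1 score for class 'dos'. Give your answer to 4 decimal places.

Take TP from the diagonal, FP from the rest of the 'dos' prediction marginal, FN from the rest of the 'dos' actual marginal.
F1 score = 2·TP/(2·TP+FP+FN).
dos: TP=132, FP=24+37+30+49=140, FN=14+10+10+7=41 → 264/445 = 0.59326

0.5933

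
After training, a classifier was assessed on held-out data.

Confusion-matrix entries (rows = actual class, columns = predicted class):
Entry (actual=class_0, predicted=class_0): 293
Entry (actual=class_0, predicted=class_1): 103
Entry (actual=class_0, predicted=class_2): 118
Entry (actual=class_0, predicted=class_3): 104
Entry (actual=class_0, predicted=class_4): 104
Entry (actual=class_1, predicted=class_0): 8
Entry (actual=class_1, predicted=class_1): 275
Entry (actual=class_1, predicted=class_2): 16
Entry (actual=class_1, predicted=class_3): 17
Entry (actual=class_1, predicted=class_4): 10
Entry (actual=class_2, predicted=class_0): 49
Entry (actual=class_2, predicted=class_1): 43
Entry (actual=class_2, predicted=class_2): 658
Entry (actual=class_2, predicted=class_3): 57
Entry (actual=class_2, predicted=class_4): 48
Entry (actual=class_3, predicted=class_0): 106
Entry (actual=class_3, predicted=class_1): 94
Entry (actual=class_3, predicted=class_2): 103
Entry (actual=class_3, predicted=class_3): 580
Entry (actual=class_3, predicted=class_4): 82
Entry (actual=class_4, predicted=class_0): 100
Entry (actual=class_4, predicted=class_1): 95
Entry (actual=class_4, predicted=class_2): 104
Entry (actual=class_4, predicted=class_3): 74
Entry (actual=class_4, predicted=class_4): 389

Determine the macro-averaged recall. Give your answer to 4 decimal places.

Per-class recall (TP/(TP+FN)):
  class_0: TP=293, FN=103+118+104+104=429 → 293/722 = 0.40582
  class_1: TP=275, FN=8+16+17+10=51 → 275/326 = 0.84356
  class_2: TP=658, FN=49+43+57+48=197 → 658/855 = 0.76959
  class_3: TP=580, FN=106+94+103+82=385 → 580/965 = 0.60104
  class_4: TP=389, FN=100+95+104+74=373 → 389/762 = 0.51050
Macro-recall = mean = (0.40582 + 0.84356 + 0.76959 + 0.60104 + 0.51050) / 5 = 0.6261

0.6261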